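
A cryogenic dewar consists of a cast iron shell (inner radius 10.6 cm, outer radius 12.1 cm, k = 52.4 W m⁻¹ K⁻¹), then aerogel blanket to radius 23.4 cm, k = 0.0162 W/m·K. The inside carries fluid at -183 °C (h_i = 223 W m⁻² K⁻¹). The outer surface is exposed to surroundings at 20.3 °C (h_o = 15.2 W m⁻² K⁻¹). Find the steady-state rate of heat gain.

Q = 10.3 W

Treat each layer as a resistance in series:
  R_conv,in = 1/(4πr²h) = 1/(4π·0.106²·223) = 0.03176 K/W
  R_cast iron = (1/0.106 − 1/0.121)/(4πk) = 1.169/(4π·52.4) = 0.001776 K/W
  R_aerogel blanket = (1/0.121 − 1/0.234)/(4πk) = 3.991/(4π·0.0162) = 19.60 K/W
  R_conv,out = 1/(4πr²h) = 1/(4π·0.234²·15.2) = 0.09561 K/W
ΣR = 0.03176 + 0.001776 + 19.60 + 0.09561 = 19.73 K/W
Q = ΔT/ΣR = (-183 °C − 20.3 °C)/19.73 = -10.3 W
(Negative Q ⇒ heat flows inward; heat gain = 10.3 W.)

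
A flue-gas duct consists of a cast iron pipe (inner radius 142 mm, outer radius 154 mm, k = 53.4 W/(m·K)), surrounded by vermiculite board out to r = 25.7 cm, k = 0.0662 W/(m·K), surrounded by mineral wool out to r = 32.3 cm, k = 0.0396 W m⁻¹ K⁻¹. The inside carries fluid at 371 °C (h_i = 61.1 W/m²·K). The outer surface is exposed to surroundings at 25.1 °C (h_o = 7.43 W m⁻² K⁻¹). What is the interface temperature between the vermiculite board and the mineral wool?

T = 178 °C

Resistance network (inner→outer):
  R'_conv,in = 1/(2πr h) = 1/(2π·0.142·61.1) = 0.01834 m·K/W
  R'_cast iron = ln(0.154/0.142)/(2πk) = 0.08113/(2π·53.4) = 2.418×10^-4 m·K/W
  R'_vermiculite board = ln(0.257/0.154)/(2πk) = 0.5121/(2π·0.0662) = 1.231 m·K/W
  R'_mineral wool = ln(0.323/0.257)/(2πk) = 0.2286/(2π·0.0396) = 0.9187 m·K/W
  R'_conv,out = 1/(2πr h) = 1/(2π·0.323·7.43) = 0.06632 m·K/W
ΣR = 0.01834 + 2.418×10^-4 + 1.231 + 0.9187 + 0.06632 = 2.235 m·K/W
Q' = ΔT/ΣR = (371 °C − 25.1 °C)/2.235 = 154.8 W/m
From the inner boundary to the vermiculite board/mineral wool interface, ΣR_partial = 1.250 m·K/W.
T_interface = T_in − Q'·ΣR_partial = 371 °C − (154.8)(1.250) = 178 °C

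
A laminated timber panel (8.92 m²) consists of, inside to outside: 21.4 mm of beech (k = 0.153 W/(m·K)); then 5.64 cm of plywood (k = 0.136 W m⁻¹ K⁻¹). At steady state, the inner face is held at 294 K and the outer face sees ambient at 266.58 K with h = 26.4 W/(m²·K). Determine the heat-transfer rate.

Q = 413 W

Resistance network (inner→outer):
  R_beech = L/(kA) = 0.0214/(0.153·8.92) = 0.01568 K/W
  R_plywood = L/(kA) = 0.0564/(0.136·8.92) = 0.04649 K/W
  R_conv,out = 1/(hA) = 1/(26.4·8.92) = 0.004247 K/W
ΣR = 0.01568 + 0.04649 + 0.004247 = 0.06642 K/W
Q = ΔT/ΣR = (294 K − 266.58 K)/0.06642 = 413 W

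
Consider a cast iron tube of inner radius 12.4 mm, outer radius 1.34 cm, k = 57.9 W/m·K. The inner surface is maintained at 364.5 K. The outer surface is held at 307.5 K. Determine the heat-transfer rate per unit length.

Q' = 2πk·ΔT/ln(r₂/r₁) = 2π × 57.9 × 57 / ln(0.0134/0.0124) = 2.67×10^5 W/m

Q' = 2.67×10^5 W/m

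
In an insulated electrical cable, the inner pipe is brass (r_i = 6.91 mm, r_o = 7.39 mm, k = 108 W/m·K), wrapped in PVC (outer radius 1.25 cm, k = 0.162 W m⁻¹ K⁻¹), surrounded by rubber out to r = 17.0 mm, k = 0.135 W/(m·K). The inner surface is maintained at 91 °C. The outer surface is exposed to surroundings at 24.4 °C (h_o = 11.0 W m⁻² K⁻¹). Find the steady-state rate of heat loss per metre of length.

Treat each layer as a resistance in series:
  R'_brass = ln(0.00739/0.00691)/(2πk) = 0.06716/(2π·108) = 9.897×10^-5 m·K/W
  R'_PVC = ln(0.0125/0.00739)/(2πk) = 0.5256/(2π·0.162) = 0.5164 m·K/W
  R'_rubber = ln(0.0170/0.0125)/(2πk) = 0.3075/(2π·0.135) = 0.3625 m·K/W
  R'_conv,out = 1/(2πr h) = 1/(2π·0.0170·11.0) = 0.8511 m·K/W
ΣR = 9.897×10^-5 + 0.5164 + 0.3625 + 0.8511 = 1.730 m·K/W
Q' = ΔT/ΣR = (91 °C − 24.4 °C)/1.730 = 38.5 W/m

Q' = 38.5 W/m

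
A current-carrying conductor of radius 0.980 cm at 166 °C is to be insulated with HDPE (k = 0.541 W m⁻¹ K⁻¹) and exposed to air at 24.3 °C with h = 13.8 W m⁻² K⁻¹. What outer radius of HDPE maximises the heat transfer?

r_cr = 3.92 cm

For a cylinder, r_cr = k_ins/h = 0.541/13.8 = 0.0392 m = 3.92 cm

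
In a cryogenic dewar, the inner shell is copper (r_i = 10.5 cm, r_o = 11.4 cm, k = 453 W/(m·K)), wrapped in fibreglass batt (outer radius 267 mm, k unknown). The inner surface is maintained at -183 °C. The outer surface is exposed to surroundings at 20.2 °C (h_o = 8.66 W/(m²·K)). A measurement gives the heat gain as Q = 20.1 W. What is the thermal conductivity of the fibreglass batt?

ΣR = ΔT/Q = |-183 − 20.2|/20.1 = 10.11 K/W
Known resistances:
  R_copper = (1/0.105 − 1/0.114)/(4πk) = 0.7519/(4π·453) = 1.321×10^-4 K/W
  R_conv,out = 1/(4πr²h) = 1/(4π·0.267²·8.66) = 0.1289 K/W
R_fibreglass batt = ΣR − ΣR_known = 10.11 − 0.1290 = 9.981 K/W
(1/r₁−1/r₂)/(4πk) = 9.981 ⇒ k = 5.027/(4π·9.981) = 0.0401 W/m·K

k = 0.0401 W/m·K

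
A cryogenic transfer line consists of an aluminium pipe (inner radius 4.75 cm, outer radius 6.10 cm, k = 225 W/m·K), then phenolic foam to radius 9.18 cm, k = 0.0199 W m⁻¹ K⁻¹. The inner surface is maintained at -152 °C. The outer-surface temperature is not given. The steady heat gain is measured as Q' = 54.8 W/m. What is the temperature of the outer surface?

Series resistances:
  R'_aluminium = ln(0.0610/0.0475)/(2πk) = 0.2501/(2π·225) = 1.769×10^-4 m·K/W
  R'_phenolic foam = ln(0.0918/0.0610)/(2πk) = 0.4087/(2π·0.0199) = 3.269 m·K/W
ΣR = 3.269 m·K/W
ΔT = Q'·ΣR = 54.8 × 3.269 = 179.1 K
Heat flows inward, so T_out = T_in + ΔT = -152 + 179.1 = 27.1 °C

T_out = 27.1 °C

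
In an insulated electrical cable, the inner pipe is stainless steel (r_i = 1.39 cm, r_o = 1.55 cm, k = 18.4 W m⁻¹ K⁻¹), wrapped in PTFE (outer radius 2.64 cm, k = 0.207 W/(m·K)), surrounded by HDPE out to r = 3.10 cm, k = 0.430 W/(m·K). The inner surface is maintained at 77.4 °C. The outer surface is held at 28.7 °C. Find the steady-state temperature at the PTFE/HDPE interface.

T = 34.9 °C

Series thermal resistances, inner to outer:
  R'_stainless steel = ln(0.0155/0.0139)/(2πk) = 0.1090/(2π·18.4) = 9.424×10^-4 m·K/W
  R'_PTFE = ln(0.0264/0.0155)/(2πk) = 0.5325/(2π·0.207) = 0.4094 m·K/W
  R'_HDPE = ln(0.0310/0.0264)/(2πk) = 0.1606/(2π·0.430) = 0.05945 m·K/W
ΣR = 9.424×10^-4 + 0.4094 + 0.05945 = 0.4698 m·K/W
Q' = ΔT/ΣR = (77.4 °C − 28.7 °C)/0.4698 = 103.7 W/m
From the inner boundary to the PTFE/HDPE interface, ΣR_partial = 0.4103 m·K/W.
T_interface = T_in − Q'·ΣR_partial = 77.4 °C − (103.7)(0.4103) = 34.9 °C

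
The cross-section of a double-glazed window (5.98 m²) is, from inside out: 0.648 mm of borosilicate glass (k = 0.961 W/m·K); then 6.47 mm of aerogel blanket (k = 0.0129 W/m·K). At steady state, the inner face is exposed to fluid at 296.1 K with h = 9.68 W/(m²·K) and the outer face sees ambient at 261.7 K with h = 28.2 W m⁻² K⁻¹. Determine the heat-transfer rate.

Series thermal resistances, inner to outer:
  R_conv,in = 1/(hA) = 1/(9.68·5.98) = 0.01728 K/W
  R_borosilicate glass = L/(kA) = 6.48×10^-4/(0.961·5.98) = 1.128×10^-4 K/W
  R_aerogel blanket = L/(kA) = 0.00647/(0.0129·5.98) = 0.08387 K/W
  R_conv,out = 1/(hA) = 1/(28.2·5.98) = 0.005930 K/W
ΣR = 0.01728 + 1.128×10^-4 + 0.08387 + 0.005930 = 0.1072 K/W
Q = ΔT/ΣR = (296.1 K − 261.7 K)/0.1072 = 321 W

Q = 321 W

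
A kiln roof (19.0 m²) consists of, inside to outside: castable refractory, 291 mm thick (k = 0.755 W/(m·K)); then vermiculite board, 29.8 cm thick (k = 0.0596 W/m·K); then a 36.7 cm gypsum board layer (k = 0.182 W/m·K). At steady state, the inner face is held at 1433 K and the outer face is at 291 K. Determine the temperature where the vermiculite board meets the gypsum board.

Series thermal resistances, inner to outer:
  R_castable refractory = L/(kA) = 0.291/(0.755·19.0) = 0.02029 K/W
  R_vermiculite board = L/(kA) = 0.298/(0.0596·19.0) = 0.2632 K/W
  R_gypsum board = L/(kA) = 0.367/(0.182·19.0) = 0.1061 K/W
ΣR = 0.02029 + 0.2632 + 0.1061 = 0.3896 K/W
Q = ΔT/ΣR = (1433 K − 291 K)/0.3896 = 2931 W
From the inner boundary to the vermiculite board/gypsum board interface, ΣR_partial = 0.2835 K/W.
T_interface = T_in − Q·ΣR_partial = 1433 K − (2931)(0.2835) = 602 K

T = 602 K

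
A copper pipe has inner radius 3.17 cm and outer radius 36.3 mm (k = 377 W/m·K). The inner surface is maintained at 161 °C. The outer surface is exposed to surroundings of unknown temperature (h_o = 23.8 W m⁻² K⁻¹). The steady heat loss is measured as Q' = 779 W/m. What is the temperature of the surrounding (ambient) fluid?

T_out = 17.4 °C

Series resistances:
  R'_copper = ln(0.0363/0.0317)/(2πk) = 0.1355/(2π·377) = 5.720×10^-5 m·K/W
  R'_conv,out = 1/(2πr h) = 1/(2π·0.0363·23.8) = 0.1842 m·K/W
ΣR = 0.1843 m·K/W
ΔT = Q'·ΣR = 779 × 0.1843 = 143.6 K
Heat flows outward, so T_out = T_in − ΔT = 161 − 143.6 = 17.4 °C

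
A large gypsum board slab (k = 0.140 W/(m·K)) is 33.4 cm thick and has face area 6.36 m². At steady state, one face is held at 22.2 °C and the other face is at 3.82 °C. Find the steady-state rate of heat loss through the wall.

Q = 49.0 W

Q = kA·ΔT/L = 0.140 × 6.36 × |22.2 °C − 3.82 °C| / 0.334 = 49.0 W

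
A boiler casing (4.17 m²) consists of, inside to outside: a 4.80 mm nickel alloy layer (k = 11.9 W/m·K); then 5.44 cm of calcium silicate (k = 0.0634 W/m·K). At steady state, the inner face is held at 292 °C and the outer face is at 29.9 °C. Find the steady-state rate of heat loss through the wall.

Treat each layer as a resistance in series:
  R_nickel alloy = L/(kA) = 0.00480/(11.9·4.17) = 9.673×10^-5 K/W
  R_calcium silicate = L/(kA) = 0.0544/(0.0634·4.17) = 0.2058 K/W
ΣR = 9.673×10^-5 + 0.2058 = 0.2059 K/W
Q = ΔT/ΣR = (292 °C − 29.9 °C)/0.2059 = 1270 W

Q = 1270 W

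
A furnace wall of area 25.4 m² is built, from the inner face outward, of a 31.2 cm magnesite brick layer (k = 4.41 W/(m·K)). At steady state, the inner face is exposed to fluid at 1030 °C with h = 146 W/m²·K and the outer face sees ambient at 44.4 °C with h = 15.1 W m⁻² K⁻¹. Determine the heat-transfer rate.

Treat each layer as a resistance in series:
  R_conv,in = 1/(hA) = 1/(146·25.4) = 2.697×10^-4 K/W
  R_magnesite brick = L/(kA) = 0.312/(4.41·25.4) = 0.002785 K/W
  R_conv,out = 1/(hA) = 1/(15.1·25.4) = 0.002607 K/W
ΣR = 2.697×10^-4 + 0.002785 + 0.002607 = 0.005662 K/W
Q = ΔT/ΣR = (1030 °C − 44.4 °C)/0.005662 = 1.74×10^5 W

Q = 174 kW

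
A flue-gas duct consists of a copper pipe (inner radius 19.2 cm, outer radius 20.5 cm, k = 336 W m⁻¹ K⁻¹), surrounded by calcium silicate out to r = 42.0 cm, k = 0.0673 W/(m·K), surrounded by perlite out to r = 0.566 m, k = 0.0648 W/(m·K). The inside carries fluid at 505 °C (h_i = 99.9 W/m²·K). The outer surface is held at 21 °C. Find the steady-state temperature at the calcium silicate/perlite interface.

Series thermal resistances, inner to outer:
  R'_conv,in = 1/(2πr h) = 1/(2π·0.192·99.9) = 0.008298 m·K/W
  R'_copper = ln(0.205/0.192)/(2πk) = 0.06551/(2π·336) = 3.103×10^-5 m·K/W
  R'_calcium silicate = ln(0.420/0.205)/(2πk) = 0.7172/(2π·0.0673) = 1.696 m·K/W
  R'_perlite = ln(0.566/0.420)/(2πk) = 0.2983/(2π·0.0648) = 0.7327 m·K/W
ΣR = 0.008298 + 3.103×10^-5 + 1.696 + 0.7327 = 2.437 m·K/W
Q' = ΔT/ΣR = (505 °C − 21 °C)/2.437 = 198.6 W/m
From the inner boundary to the calcium silicate/perlite interface, ΣR_partial = 1.704 m·K/W.
T_interface = T_in − Q'·ΣR_partial = 505 °C − (198.6)(1.704) = 167 °C

T = 167 °C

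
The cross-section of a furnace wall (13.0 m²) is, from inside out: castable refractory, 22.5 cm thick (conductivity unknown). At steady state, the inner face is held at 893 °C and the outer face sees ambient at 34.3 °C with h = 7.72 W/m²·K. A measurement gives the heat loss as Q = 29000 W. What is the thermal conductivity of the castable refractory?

ΣR = ΔT/Q = |893 − 34.3|/29000 = 0.02961 K/W
Known resistances:
  R_conv,out = 1/(hA) = 1/(7.72·13.0) = 0.009964 K/W
R_castable refractory = ΣR − ΣR_known = 0.02961 − 0.009964 = 0.01965 K/W
L/(kA) = 0.01965 ⇒ k = 0.225/(0.01965·13.0) = 0.881 W/m·K

k = 0.881 W/m·K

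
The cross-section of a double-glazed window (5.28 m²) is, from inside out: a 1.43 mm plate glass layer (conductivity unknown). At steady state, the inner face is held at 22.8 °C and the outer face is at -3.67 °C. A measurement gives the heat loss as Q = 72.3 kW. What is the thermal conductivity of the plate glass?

ΣR = ΔT/Q = |22.8 − -3.67|/72300 = 3.661×10^-4 K/W
L/(kA) = 3.661×10^-4 ⇒ k = 0.00143/(3.661×10^-4·5.28) = 0.740 W/m·K

k = 0.740 W/m·K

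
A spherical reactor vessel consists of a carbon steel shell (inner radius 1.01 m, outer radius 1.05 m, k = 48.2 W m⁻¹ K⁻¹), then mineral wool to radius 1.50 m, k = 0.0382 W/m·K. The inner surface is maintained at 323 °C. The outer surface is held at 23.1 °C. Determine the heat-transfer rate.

Q = 504 W

Resistance network (inner→outer):
  R_carbon steel = (1/1.01 − 1/1.05)/(4πk) = 0.03772/(4π·48.2) = 6.227×10^-5 K/W
  R_mineral wool = (1/1.05 − 1/1.50)/(4πk) = 0.2857/(4π·0.0382) = 0.5952 K/W
ΣR = 6.227×10^-5 + 0.5952 = 0.5953 K/W
Q = ΔT/ΣR = (323 °C − 23.1 °C)/0.5953 = 504 W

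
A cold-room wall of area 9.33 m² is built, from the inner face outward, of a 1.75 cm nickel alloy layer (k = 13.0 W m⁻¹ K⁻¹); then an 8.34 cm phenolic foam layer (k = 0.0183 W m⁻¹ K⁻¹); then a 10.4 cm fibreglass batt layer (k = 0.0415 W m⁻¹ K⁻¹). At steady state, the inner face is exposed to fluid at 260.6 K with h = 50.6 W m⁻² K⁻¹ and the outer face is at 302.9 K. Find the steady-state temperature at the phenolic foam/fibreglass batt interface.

Resistance network (inner→outer):
  R_conv,in = 1/(hA) = 1/(50.6·9.33) = 0.002118 K/W
  R_nickel alloy = L/(kA) = 0.0175/(13.0·9.33) = 1.443×10^-4 K/W
  R_phenolic foam = L/(kA) = 0.0834/(0.0183·9.33) = 0.4885 K/W
  R_fibreglass batt = L/(kA) = 0.104/(0.0415·9.33) = 0.2686 K/W
ΣR = 0.002118 + 1.443×10^-4 + 0.4885 + 0.2686 = 0.7594 K/W
Q = ΔT/ΣR = (260.6 K − 302.9 K)/0.7594 = -55.70 W
From the inner boundary to the phenolic foam/fibreglass batt interface, ΣR_partial = 0.4908 K/W.
T_interface = T_in − Q·ΣR_partial = 260.6 K − (-55.70)(0.4908) = 287.9 K

T = 287.9 K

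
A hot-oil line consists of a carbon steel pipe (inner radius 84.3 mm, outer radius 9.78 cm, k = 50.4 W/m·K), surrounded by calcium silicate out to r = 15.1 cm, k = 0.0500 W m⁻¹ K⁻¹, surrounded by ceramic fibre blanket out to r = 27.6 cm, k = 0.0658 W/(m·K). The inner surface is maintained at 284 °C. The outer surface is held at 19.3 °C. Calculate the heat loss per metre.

Resistance network (inner→outer):
  R'_carbon steel = ln(0.0978/0.0843)/(2πk) = 0.1485/(2π·50.4) = 4.691×10^-4 m·K/W
  R'_calcium silicate = ln(0.151/0.0978)/(2πk) = 0.4344/(2π·0.0500) = 1.383 m·K/W
  R'_ceramic fibre blanket = ln(0.276/0.151)/(2πk) = 0.6031/(2π·0.0658) = 1.459 m·K/W
ΣR = 4.691×10^-4 + 1.383 + 1.459 = 2.842 m·K/W
Q' = ΔT/ΣR = (284 °C − 19.3 °C)/2.842 = 93.1 W/m

Q' = 93.1 W/m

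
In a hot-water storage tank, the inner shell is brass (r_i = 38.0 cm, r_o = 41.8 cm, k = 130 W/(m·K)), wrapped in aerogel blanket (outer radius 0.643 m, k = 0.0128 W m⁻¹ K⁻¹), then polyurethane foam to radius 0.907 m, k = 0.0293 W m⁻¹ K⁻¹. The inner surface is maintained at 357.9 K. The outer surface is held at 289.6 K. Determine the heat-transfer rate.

Q = 10.6 W

Series thermal resistances, inner to outer:
  R_brass = (1/0.380 − 1/0.418)/(4πk) = 0.2392/(4π·130) = 1.464×10^-4 K/W
  R_aerogel blanket = (1/0.418 − 1/0.643)/(4πk) = 0.8371/(4π·0.0128) = 5.204 K/W
  R_polyurethane foam = (1/0.643 − 1/0.907)/(4πk) = 0.4527/(4π·0.0293) = 1.229 K/W
ΣR = 1.464×10^-4 + 5.204 + 1.229 = 6.433 K/W
Q = ΔT/ΣR = (357.9 K − 289.6 K)/6.433 = 10.6 W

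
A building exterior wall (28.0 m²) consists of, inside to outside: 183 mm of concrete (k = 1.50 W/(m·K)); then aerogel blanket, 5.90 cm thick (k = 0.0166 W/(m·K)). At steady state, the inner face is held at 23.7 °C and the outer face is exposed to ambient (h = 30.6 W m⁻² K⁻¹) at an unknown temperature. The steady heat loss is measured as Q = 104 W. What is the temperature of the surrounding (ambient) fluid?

Series resistances:
  R_concrete = L/(kA) = 0.183/(1.50·28.0) = 0.004357 K/W
  R_aerogel blanket = L/(kA) = 0.0590/(0.0166·28.0) = 0.1269 K/W
  R_conv,out = 1/(hA) = 1/(30.6·28.0) = 0.001167 K/W
ΣR = 0.1325 K/W
ΔT = Q·ΣR = 104 × 0.1325 = 13.78 K
Heat flows outward, so T_out = T_in − ΔT = 23.7 − 13.78 = 9.92 °C

T_out = 9.92 °C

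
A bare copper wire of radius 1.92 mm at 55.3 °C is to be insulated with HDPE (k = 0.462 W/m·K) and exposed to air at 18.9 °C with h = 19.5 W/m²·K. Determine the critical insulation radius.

r_cr = 2.37 cm

For a cylinder, r_cr = k_ins/h = 0.462/19.5 = 0.0237 m = 2.37 cm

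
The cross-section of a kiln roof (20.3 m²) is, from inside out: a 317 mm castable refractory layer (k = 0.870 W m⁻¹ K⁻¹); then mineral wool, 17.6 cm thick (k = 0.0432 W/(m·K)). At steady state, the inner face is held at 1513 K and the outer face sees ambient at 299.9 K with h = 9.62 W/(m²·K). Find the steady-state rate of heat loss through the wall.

Resistance network (inner→outer):
  R_castable refractory = L/(kA) = 0.317/(0.870·20.3) = 0.01795 K/W
  R_mineral wool = L/(kA) = 0.176/(0.0432·20.3) = 0.2007 K/W
  R_conv,out = 1/(hA) = 1/(9.62·20.3) = 0.005121 K/W
ΣR = 0.01795 + 0.2007 + 0.005121 = 0.2238 K/W
Q = ΔT/ΣR = (1513 K − 299.9 K)/0.2238 = 5420 W

Q = 5.42 kW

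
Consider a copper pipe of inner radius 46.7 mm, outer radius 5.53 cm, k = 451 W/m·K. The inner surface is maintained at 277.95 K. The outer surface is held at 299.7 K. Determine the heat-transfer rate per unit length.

Q' = 2πk·ΔT/ln(r₂/r₁) = 2π × 451 × 21.75 / ln(0.0553/0.0467) = 3.65×10^5 W/m

Q' = 3.65×10^5 W/m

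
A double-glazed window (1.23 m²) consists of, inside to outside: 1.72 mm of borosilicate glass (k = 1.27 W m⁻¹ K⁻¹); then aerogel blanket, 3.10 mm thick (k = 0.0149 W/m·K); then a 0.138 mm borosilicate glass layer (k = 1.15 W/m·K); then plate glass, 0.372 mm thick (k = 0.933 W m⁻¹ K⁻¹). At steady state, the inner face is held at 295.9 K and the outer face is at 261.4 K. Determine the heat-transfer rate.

Series thermal resistances, inner to outer:
  R_borosilicate glass = L/(kA) = 0.00172/(1.27·1.23) = 0.001101 K/W
  R_aerogel blanket = L/(kA) = 0.00310/(0.0149·1.23) = 0.1691 K/W
  R_borosilicate glass = L/(kA) = 1.38×10^-4/(1.15·1.23) = 9.756×10^-5 K/W
  R_plate glass = L/(kA) = 3.72×10^-4/(0.933·1.23) = 3.242×10^-4 K/W
ΣR = 0.001101 + 0.1691 + 9.756×10^-5 + 3.242×10^-4 = 0.1706 K/W
Q = ΔT/ΣR = (295.9 K − 261.4 K)/0.1706 = 202 W

Q = 202 W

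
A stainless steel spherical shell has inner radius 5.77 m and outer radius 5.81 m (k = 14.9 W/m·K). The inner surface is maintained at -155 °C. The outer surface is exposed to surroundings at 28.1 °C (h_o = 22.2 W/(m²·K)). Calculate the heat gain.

Resistance network (inner→outer):
  R_stainless steel = (1/5.77 − 1/5.81)/(4πk) = 0.001193/(4π·14.9) = 6.373×10^-6 K/W
  R_conv,out = 1/(4πr²h) = 1/(4π·5.81²·22.2) = 1.062×10^-4 K/W
ΣR = 6.373×10^-6 + 1.062×10^-4 = 1.126×10^-4 K/W
Q = ΔT/ΣR = (-155 °C − 28.1 °C)/1.126×10^-4 = -1.63×10^6 W
(Negative Q ⇒ heat flows inward; heat gain = 1.63×10^6 W.)

Q = 1630 kW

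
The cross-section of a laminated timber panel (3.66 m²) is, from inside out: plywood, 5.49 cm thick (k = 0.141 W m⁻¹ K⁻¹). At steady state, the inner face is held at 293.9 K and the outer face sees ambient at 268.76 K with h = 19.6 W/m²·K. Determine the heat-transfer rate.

Q = 209 W

Series thermal resistances, inner to outer:
  R_plywood = L/(kA) = 0.0549/(0.141·3.66) = 0.1064 K/W
  R_conv,out = 1/(hA) = 1/(19.6·3.66) = 0.01394 K/W
ΣR = 0.1064 + 0.01394 = 0.1203 K/W
Q = ΔT/ΣR = (293.9 K − 268.76 K)/0.1203 = 209 W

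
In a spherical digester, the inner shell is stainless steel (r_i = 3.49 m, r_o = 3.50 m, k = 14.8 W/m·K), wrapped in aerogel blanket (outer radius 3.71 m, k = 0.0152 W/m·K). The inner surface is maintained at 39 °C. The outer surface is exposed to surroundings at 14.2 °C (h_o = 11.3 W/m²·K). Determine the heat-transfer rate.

Q = 291 W

Treat each layer as a resistance in series:
  R_stainless steel = (1/3.49 − 1/3.50)/(4πk) = 8.187×10^-4/(4π·14.8) = 4.402×10^-6 K/W
  R_aerogel blanket = (1/3.50 − 1/3.71)/(4πk) = 0.01617/(4π·0.0152) = 0.08467 K/W
  R_conv,out = 1/(4πr²h) = 1/(4π·3.71²·11.3) = 5.116×10^-4 K/W
ΣR = 4.402×10^-6 + 0.08467 + 5.116×10^-4 = 0.08519 K/W
Q = ΔT/ΣR = (39 °C − 14.2 °C)/0.08519 = 291 W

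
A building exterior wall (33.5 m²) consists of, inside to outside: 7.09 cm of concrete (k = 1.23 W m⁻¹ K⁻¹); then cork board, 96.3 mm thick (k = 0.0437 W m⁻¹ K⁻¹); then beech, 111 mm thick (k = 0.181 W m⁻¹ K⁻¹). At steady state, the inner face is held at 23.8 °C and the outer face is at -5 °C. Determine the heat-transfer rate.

Q = 336 W

Treat each layer as a resistance in series:
  R_concrete = L/(kA) = 0.0709/(1.23·33.5) = 0.001721 K/W
  R_cork board = L/(kA) = 0.0963/(0.0437·33.5) = 0.06578 K/W
  R_beech = L/(kA) = 0.111/(0.181·33.5) = 0.01831 K/W
ΣR = 0.001721 + 0.06578 + 0.01831 = 0.08581 K/W
Q = ΔT/ΣR = (23.8 °C − -5 °C)/0.08581 = 336 W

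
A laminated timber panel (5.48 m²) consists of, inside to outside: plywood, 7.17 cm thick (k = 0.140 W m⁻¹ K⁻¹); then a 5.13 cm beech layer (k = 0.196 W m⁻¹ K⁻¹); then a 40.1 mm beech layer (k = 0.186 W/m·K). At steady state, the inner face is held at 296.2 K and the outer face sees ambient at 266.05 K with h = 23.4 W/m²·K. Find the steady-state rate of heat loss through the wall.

Q = 160 W

Treat each layer as a resistance in series:
  R_plywood = L/(kA) = 0.0717/(0.140·5.48) = 0.09346 K/W
  R_beech = L/(kA) = 0.0513/(0.196·5.48) = 0.04776 K/W
  R_beech = L/(kA) = 0.0401/(0.186·5.48) = 0.03934 K/W
  R_conv,out = 1/(hA) = 1/(23.4·5.48) = 0.007798 K/W
ΣR = 0.09346 + 0.04776 + 0.03934 + 0.007798 = 0.1884 K/W
Q = ΔT/ΣR = (296.2 K − 266.05 K)/0.1884 = 160 W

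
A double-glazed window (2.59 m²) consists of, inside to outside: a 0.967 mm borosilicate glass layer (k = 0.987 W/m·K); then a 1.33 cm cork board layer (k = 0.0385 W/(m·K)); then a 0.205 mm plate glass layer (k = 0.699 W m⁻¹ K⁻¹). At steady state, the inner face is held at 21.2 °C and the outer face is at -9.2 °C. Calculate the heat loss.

Q = 227 W

Resistance network (inner→outer):
  R_borosilicate glass = L/(kA) = 9.67×10^-4/(0.987·2.59) = 3.783×10^-4 K/W
  R_cork board = L/(kA) = 0.0133/(0.0385·2.59) = 0.1334 K/W
  R_plate glass = L/(kA) = 2.05×10^-4/(0.699·2.59) = 1.132×10^-4 K/W
ΣR = 3.783×10^-4 + 0.1334 + 1.132×10^-4 = 0.1339 K/W
Q = ΔT/ΣR = (21.2 °C − -9.2 °C)/0.1339 = 227 W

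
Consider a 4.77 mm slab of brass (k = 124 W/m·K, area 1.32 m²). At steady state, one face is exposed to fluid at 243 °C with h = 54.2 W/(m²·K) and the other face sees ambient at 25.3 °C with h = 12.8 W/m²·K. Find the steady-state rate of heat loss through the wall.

Treat each layer as a resistance in series:
  R_conv,in = 1/(hA) = 1/(54.2·1.32) = 0.01398 K/W
  R_brass = L/(kA) = 0.00477/(124·1.32) = 2.914×10^-5 K/W
  R_conv,out = 1/(hA) = 1/(12.8·1.32) = 0.05919 K/W
ΣR = 0.01398 + 2.914×10^-5 + 0.05919 = 0.07320 K/W
Q = ΔT/ΣR = (243 °C − 25.3 °C)/0.07320 = 2970 W

Q = 2970 W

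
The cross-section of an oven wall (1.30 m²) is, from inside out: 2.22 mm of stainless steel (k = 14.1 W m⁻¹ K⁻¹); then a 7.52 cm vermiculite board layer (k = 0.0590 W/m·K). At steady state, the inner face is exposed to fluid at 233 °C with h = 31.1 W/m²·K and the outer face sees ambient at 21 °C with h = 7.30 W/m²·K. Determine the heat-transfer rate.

Series thermal resistances, inner to outer:
  R_conv,in = 1/(hA) = 1/(31.1·1.30) = 0.02473 K/W
  R_stainless steel = L/(kA) = 0.00222/(14.1·1.30) = 1.211×10^-4 K/W
  R_vermiculite board = L/(kA) = 0.0752/(0.0590·1.30) = 0.9804 K/W
  R_conv,out = 1/(hA) = 1/(7.30·1.30) = 0.1054 K/W
ΣR = 0.02473 + 1.211×10^-4 + 0.9804 + 0.1054 = 1.111 K/W
Q = ΔT/ΣR = (233 °C − 21 °C)/1.111 = 191 W

Q = 191 W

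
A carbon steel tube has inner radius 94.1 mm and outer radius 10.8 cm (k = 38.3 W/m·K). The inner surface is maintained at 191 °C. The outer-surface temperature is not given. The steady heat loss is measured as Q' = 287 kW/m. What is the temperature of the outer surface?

Series resistances:
  R'_carbon steel = ln(0.108/0.0941)/(2πk) = 0.1378/(2π·38.3) = 5.725×10^-4 m·K/W
ΣR = 5.725×10^-4 m·K/W
ΔT = Q'·ΣR = 2.87×10^5 × 5.725×10^-4 = 164.3 K
Heat flows outward, so T_out = T_in − ΔT = 191 − 164.3 = 26.7 °C

T_out = 26.7 °C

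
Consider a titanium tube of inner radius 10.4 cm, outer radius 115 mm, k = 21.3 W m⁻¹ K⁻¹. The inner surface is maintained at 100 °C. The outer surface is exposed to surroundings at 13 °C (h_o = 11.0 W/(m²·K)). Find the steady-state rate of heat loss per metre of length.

Treat each layer as a resistance in series:
  R'_titanium = ln(0.115/0.104)/(2πk) = 0.1005/(2π·21.3) = 7.513×10^-4 m·K/W
  R'_conv,out = 1/(2πr h) = 1/(2π·0.115·11.0) = 0.1258 m·K/W
ΣR = 7.513×10^-4 + 0.1258 = 0.1266 m·K/W
Q' = ΔT/ΣR = (100 °C − 13 °C)/0.1266 = 687 W/m

Q' = 687 W/m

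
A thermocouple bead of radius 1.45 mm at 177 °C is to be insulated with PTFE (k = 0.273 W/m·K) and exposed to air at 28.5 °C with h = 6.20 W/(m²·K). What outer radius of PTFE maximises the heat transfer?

For a sphere, r_cr = 2k_ins/h = 2·0.273/6.20 = 0.0881 m = 8.81 cm

r_cr = 8.81 cm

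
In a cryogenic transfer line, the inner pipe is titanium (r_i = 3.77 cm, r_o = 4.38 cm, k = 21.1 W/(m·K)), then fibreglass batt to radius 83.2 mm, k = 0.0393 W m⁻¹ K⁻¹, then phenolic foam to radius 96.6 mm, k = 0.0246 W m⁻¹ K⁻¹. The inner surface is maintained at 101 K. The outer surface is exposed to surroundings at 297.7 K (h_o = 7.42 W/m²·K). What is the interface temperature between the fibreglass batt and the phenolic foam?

T = 236.0 K

Resistance network (inner→outer):
  R'_titanium = ln(0.0438/0.0377)/(2πk) = 0.1500/(2π·21.1) = 0.001131 m·K/W
  R'_fibreglass batt = ln(0.0832/0.0438)/(2πk) = 0.6416/(2π·0.0393) = 2.598 m·K/W
  R'_phenolic foam = ln(0.0966/0.0832)/(2πk) = 0.1493/(2π·0.0246) = 0.9661 m·K/W
  R'_conv,out = 1/(2πr h) = 1/(2π·0.0966·7.42) = 0.2220 m·K/W
ΣR = 0.001131 + 2.598 + 0.9661 + 0.2220 = 3.787 m·K/W
Q' = ΔT/ΣR = (101 K − 297.7 K)/3.787 = -51.94 W/m
From the inner boundary to the fibreglass batt/phenolic foam interface, ΣR_partial = 2.599 m·K/W.
T_interface = T_in − Q'·ΣR_partial = 101 K − (-51.94)(2.599) = 236.0 K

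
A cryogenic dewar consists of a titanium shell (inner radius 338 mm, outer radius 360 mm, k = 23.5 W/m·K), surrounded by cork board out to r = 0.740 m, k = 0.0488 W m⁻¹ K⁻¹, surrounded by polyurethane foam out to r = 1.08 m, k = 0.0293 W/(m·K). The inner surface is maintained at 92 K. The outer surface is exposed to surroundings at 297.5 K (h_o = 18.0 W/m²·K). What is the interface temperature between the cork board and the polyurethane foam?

T = 229.2 K

Resistance network (inner→outer):
  R_titanium = (1/0.338 − 1/0.360)/(4πk) = 0.1808/(4π·23.5) = 6.122×10^-4 K/W
  R_cork board = (1/0.360 − 1/0.740)/(4πk) = 1.426/(4π·0.0488) = 2.326 K/W
  R_polyurethane foam = (1/0.740 − 1/1.08)/(4πk) = 0.4254/(4π·0.0293) = 1.155 K/W
  R_conv,out = 1/(4πr²h) = 1/(4π·1.08²·18.0) = 0.003790 K/W
ΣR = 6.122×10^-4 + 2.326 + 1.155 + 0.003790 = 3.485 K/W
Q = ΔT/ΣR = (92 K − 297.5 K)/3.485 = -58.97 W
From the inner boundary to the cork board/polyurethane foam interface, ΣR_partial = 2.327 K/W.
T_interface = T_in − Q·ΣR_partial = 92 K − (-58.97)(2.327) = 229.2 K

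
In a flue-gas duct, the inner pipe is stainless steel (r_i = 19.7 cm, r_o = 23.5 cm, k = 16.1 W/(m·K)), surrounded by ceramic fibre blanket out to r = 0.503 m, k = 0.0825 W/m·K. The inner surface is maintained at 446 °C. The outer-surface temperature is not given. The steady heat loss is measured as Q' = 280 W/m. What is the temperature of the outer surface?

Series resistances:
  R'_stainless steel = ln(0.235/0.197)/(2πk) = 0.1764/(2π·16.1) = 0.001744 m·K/W
  R'_ceramic fibre blanket = ln(0.503/0.235)/(2πk) = 0.7610/(2π·0.0825) = 1.468 m·K/W
ΣR = 1.470 m·K/W
ΔT = Q'·ΣR = 280 × 1.470 = 411.6 K
Heat flows outward, so T_out = T_in − ΔT = 446 − 411.6 = 34.4 °C

T_out = 34.4 °C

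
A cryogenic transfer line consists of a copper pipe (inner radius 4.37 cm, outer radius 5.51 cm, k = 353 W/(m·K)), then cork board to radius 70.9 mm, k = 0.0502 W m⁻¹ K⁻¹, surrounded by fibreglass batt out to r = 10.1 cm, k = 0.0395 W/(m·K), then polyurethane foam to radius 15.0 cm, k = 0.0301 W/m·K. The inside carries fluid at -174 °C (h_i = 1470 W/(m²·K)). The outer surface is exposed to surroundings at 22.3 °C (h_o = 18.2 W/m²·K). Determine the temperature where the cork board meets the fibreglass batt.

T = -138 °C

Treat each layer as a resistance in series:
  R'_conv,in = 1/(2πr h) = 1/(2π·0.0437·1470) = 0.002478 m·K/W
  R'_copper = ln(0.0551/0.0437)/(2πk) = 0.2318/(2π·353) = 1.045×10^-4 m·K/W
  R'_cork board = ln(0.0709/0.0551)/(2πk) = 0.2521/(2π·0.0502) = 0.7993 m·K/W
  R'_fibreglass batt = ln(0.101/0.0709)/(2πk) = 0.3539/(2π·0.0395) = 1.426 m·K/W
  R'_polyurethane foam = ln(0.150/0.101)/(2πk) = 0.3955/(2π·0.0301) = 2.091 m·K/W
  R'_conv,out = 1/(2πr h) = 1/(2π·0.150·18.2) = 0.05830 m·K/W
ΣR = 0.002478 + 1.045×10^-4 + 0.7993 + 1.426 + 2.091 + 0.05830 = 4.377 m·K/W
Q' = ΔT/ΣR = (-174 °C − 22.3 °C)/4.377 = -44.85 W/m
From the inner boundary to the cork board/fibreglass batt interface, ΣR_partial = 0.8019 m·K/W.
T_interface = T_in − Q'·ΣR_partial = -174 °C − (-44.85)(0.8019) = -138 °C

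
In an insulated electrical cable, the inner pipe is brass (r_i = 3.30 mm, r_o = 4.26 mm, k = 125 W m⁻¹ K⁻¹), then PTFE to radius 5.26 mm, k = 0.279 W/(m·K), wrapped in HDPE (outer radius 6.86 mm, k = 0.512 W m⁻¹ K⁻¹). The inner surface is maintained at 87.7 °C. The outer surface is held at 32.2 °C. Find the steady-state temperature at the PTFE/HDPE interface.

Resistance network (inner→outer):
  R'_brass = ln(0.00426/0.00330)/(2πk) = 0.2553/(2π·125) = 3.251×10^-4 m·K/W
  R'_PTFE = ln(0.00526/0.00426)/(2πk) = 0.2109/(2π·0.279) = 0.1203 m·K/W
  R'_HDPE = ln(0.00686/0.00526)/(2πk) = 0.2656/(2π·0.512) = 0.08255 m·K/W
ΣR = 3.251×10^-4 + 0.1203 + 0.08255 = 0.2032 m·K/W
Q' = ΔT/ΣR = (87.7 °C − 32.2 °C)/0.2032 = 273.1 W/m
From the inner boundary to the PTFE/HDPE interface, ΣR_partial = 0.1206 m·K/W.
T_interface = T_in − Q'·ΣR_partial = 87.7 °C − (273.1)(0.1206) = 54.8 °C

T = 54.8 °C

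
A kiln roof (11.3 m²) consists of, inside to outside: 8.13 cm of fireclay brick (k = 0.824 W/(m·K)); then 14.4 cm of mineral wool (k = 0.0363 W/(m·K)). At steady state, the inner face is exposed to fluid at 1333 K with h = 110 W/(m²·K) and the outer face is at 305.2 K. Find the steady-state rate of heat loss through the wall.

Treat each layer as a resistance in series:
  R_conv,in = 1/(hA) = 1/(110·11.3) = 8.045×10^-4 K/W
  R_fireclay brick = L/(kA) = 0.0813/(0.824·11.3) = 0.008731 K/W
  R_mineral wool = L/(kA) = 0.144/(0.0363·11.3) = 0.3511 K/W
ΣR = 8.045×10^-4 + 0.008731 + 0.3511 = 0.3606 K/W
Q = ΔT/ΣR = (1333 K − 305.2 K)/0.3606 = 2850 W

Q = 2.85 kW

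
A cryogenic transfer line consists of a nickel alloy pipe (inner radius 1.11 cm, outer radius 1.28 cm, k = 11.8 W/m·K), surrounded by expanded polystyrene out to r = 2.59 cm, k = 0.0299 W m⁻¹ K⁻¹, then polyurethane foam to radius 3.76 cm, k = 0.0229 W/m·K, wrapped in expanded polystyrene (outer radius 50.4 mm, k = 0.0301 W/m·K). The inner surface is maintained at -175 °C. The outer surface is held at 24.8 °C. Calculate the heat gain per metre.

Q' = 25.3 W/m

Resistance network (inner→outer):
  R'_nickel alloy = ln(0.0128/0.0111)/(2πk) = 0.1425/(2π·11.8) = 0.001922 m·K/W
  R'_expanded polystyrene = ln(0.0259/0.0128)/(2πk) = 0.7048/(2π·0.0299) = 3.752 m·K/W
  R'_polyurethane foam = ln(0.0376/0.0259)/(2πk) = 0.3728/(2π·0.0229) = 2.591 m·K/W
  R'_expanded polystyrene = ln(0.0504/0.0376)/(2πk) = 0.2930/(2π·0.0301) = 1.549 m·K/W
ΣR = 0.001922 + 3.752 + 2.591 + 1.549 = 7.894 m·K/W
Q' = ΔT/ΣR = (-175 °C − 24.8 °C)/7.894 = -25.3 W/m
(Negative Q' ⇒ heat flows inward; heat gain = 25.3 W/m.)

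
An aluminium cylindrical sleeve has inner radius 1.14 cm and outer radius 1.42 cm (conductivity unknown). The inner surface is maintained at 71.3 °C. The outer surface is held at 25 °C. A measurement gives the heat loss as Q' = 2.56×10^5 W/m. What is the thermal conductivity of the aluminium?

ΣR = ΔT/Q' = |71.3 − 25|/2.56×10^5 = 1.809×10^-4 m·K/W
ln(r₂/r₁)/(2πk) = 1.809×10^-4 ⇒ k = 0.2196/(2π·1.809×10^-4) = 193 W/m·K

k = 193 W/m·K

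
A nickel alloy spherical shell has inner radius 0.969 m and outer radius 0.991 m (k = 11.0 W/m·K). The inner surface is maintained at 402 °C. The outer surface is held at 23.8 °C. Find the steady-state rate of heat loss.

Q = 2280 kW

Q = 4πk·ΔT/(1/r₁ − 1/r₂) = 4π × 11.0 × 378.2 / (1/0.969 − 1/0.991) = 2.28×10^6 W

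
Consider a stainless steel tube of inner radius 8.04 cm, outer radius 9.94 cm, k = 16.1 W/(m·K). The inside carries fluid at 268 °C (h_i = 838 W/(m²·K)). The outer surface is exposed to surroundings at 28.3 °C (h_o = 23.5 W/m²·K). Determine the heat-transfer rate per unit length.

Q' = 3300 W/m

Resistance network (inner→outer):
  R'_conv,in = 1/(2πr h) = 1/(2π·0.0804·838) = 0.002362 m·K/W
  R'_stainless steel = ln(0.0994/0.0804)/(2πk) = 0.2121/(2π·16.1) = 0.002097 m·K/W
  R'_conv,out = 1/(2πr h) = 1/(2π·0.0994·23.5) = 0.06813 m·K/W
ΣR = 0.002362 + 0.002097 + 0.06813 = 0.07259 m·K/W
Q' = ΔT/ΣR = (268 °C − 28.3 °C)/0.07259 = 3300 W/m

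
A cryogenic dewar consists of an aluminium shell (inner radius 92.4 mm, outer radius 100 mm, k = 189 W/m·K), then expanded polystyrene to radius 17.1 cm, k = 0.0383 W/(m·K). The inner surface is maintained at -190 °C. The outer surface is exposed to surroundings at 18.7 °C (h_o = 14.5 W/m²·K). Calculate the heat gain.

Q = 23.7 W

Treat each layer as a resistance in series:
  R_aluminium = (1/0.0924 − 1/0.100)/(4πk) = 0.8225/(4π·189) = 3.463×10^-4 K/W
  R_expanded polystyrene = (1/0.100 − 1/0.171)/(4πk) = 4.152/(4π·0.0383) = 8.627 K/W
  R_conv,out = 1/(4πr²h) = 1/(4π·0.171²·14.5) = 0.1877 K/W
ΣR = 3.463×10^-4 + 8.627 + 0.1877 = 8.815 K/W
Q = ΔT/ΣR = (-190 °C − 18.7 °C)/8.815 = -23.7 W
(Negative Q ⇒ heat flows inward; heat gain = 23.7 W.)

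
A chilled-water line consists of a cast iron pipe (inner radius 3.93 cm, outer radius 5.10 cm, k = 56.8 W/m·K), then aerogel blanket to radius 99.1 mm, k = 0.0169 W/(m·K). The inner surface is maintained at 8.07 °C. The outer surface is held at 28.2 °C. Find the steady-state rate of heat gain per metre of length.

Q' = 3.22 W/m

Series thermal resistances, inner to outer:
  R'_cast iron = ln(0.0510/0.0393)/(2πk) = 0.2606/(2π·56.8) = 7.302×10^-4 m·K/W
  R'_aerogel blanket = ln(0.0991/0.0510)/(2πk) = 0.6643/(2π·0.0169) = 6.256 m·K/W
ΣR = 7.302×10^-4 + 6.256 = 6.257 m·K/W
Q' = ΔT/ΣR = (8.07 °C − 28.2 °C)/6.257 = -3.22 W/m
(Negative Q' ⇒ heat flows inward; heat gain = 3.22 W/m.)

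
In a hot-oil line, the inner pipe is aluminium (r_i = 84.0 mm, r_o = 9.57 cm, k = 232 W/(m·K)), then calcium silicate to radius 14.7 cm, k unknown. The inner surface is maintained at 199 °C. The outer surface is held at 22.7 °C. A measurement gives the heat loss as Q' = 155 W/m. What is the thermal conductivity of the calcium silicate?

k = 0.0601 W/m·K

ΣR = ΔT/Q' = |199 − 22.7|/155 = 1.137 m·K/W
Known resistances:
  R'_aluminium = ln(0.0957/0.0840)/(2πk) = 0.1304/(2π·232) = 8.946×10^-5 m·K/W
R_calcium silicate = ΣR − ΣR_known = 1.137 − 8.946×10^-5 = 1.137 m·K/W
ln(r₂/r₁)/(2πk) = 1.137 ⇒ k = 0.4292/(2π·1.137) = 0.0601 W/m·K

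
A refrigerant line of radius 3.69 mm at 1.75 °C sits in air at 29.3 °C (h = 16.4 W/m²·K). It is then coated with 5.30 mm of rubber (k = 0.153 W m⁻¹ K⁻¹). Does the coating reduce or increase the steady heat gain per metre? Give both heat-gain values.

increases: 10.5 → 13.7 W/m

Critical radius for a cylinder: r_cr = k/h = 0.00933 m = 0.933 cm.
Outer radius after coating: r₂ = 0.00369 + 0.00530 = 0.00899 m.
Since r₁ < r_cr and r₂ ≤ r_cr, the coating moves toward the maximum at r_cr — heat gain rises.
Bare: R = 1/(2πr₁h) = 2.630 m·K/W; Q = 27.55/2.630 = 10.5 W/m.
Coated: R = R_cond + R_conv = 2.006 m·K/W; Q = 27.55/2.006 = 13.7 W/m.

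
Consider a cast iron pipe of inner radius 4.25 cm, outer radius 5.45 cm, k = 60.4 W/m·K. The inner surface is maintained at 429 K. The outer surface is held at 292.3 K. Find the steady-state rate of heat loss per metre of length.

Q' = 2.09×10^5 W/m

Q' = 2πk·ΔT/ln(r₂/r₁) = 2π × 60.4 × 136.7 / ln(0.0545/0.0425) = 2.09×10^5 W/m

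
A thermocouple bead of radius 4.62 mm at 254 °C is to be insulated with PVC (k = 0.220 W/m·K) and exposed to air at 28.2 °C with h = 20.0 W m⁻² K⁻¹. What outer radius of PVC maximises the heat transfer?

r_cr = 2.20 cm

For a sphere, r_cr = 2k_ins/h = 2·0.220/20.0 = 0.0220 m = 2.20 cm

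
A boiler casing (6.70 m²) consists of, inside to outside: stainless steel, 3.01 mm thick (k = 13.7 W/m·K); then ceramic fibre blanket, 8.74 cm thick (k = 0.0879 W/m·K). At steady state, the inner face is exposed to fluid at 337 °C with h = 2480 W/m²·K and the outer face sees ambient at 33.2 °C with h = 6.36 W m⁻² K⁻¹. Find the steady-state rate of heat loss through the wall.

Series thermal resistances, inner to outer:
  R_conv,in = 1/(hA) = 1/(2480·6.70) = 6.018×10^-5 K/W
  R_stainless steel = L/(kA) = 0.00301/(13.7·6.70) = 3.279×10^-5 K/W
  R_ceramic fibre blanket = L/(kA) = 0.0874/(0.0879·6.70) = 0.1484 K/W
  R_conv,out = 1/(hA) = 1/(6.36·6.70) = 0.02347 K/W
ΣR = 6.018×10^-5 + 3.279×10^-5 + 0.1484 + 0.02347 = 0.1720 K/W
Q = ΔT/ΣR = (337 °C − 33.2 °C)/0.1720 = 1770 W

Q = 1770 W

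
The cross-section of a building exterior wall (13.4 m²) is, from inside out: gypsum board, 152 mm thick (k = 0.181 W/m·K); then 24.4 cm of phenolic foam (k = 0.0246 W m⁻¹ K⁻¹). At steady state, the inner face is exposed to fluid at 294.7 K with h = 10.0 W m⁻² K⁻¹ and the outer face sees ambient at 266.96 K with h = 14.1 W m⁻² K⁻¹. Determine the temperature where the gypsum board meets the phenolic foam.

T = 292.3 K

Series thermal resistances, inner to outer:
  R_conv,in = 1/(hA) = 1/(10.0·13.4) = 0.007463 K/W
  R_gypsum board = L/(kA) = 0.152/(0.181·13.4) = 0.06267 K/W
  R_phenolic foam = L/(kA) = 0.244/(0.0246·13.4) = 0.7402 K/W
  R_conv,out = 1/(hA) = 1/(14.1·13.4) = 0.005293 K/W
ΣR = 0.007463 + 0.06267 + 0.7402 + 0.005293 = 0.8156 K/W
Q = ΔT/ΣR = (294.7 K − 266.96 K)/0.8156 = 34.01 W
From the inner boundary to the gypsum board/phenolic foam interface, ΣR_partial = 0.07013 K/W.
T_interface = T_in − Q·ΣR_partial = 294.7 K − (34.01)(0.07013) = 292.3 K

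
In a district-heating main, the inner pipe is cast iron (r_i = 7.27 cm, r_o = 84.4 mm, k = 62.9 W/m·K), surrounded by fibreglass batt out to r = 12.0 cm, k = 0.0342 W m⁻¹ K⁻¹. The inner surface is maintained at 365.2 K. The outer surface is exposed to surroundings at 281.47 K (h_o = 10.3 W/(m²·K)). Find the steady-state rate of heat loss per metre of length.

Q' = 47.4 W/m

Resistance network (inner→outer):
  R'_cast iron = ln(0.0844/0.0727)/(2πk) = 0.1492/(2π·62.9) = 3.776×10^-4 m·K/W
  R'_fibreglass batt = ln(0.120/0.0844)/(2πk) = 0.3519/(2π·0.0342) = 1.638 m·K/W
  R'_conv,out = 1/(2πr h) = 1/(2π·0.120·10.3) = 0.1288 m·K/W
ΣR = 3.776×10^-4 + 1.638 + 0.1288 = 1.767 m·K/W
Q' = ΔT/ΣR = (365.2 K − 281.47 K)/1.767 = 47.4 W/m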